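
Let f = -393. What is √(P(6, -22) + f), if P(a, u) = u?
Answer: I*√415 ≈ 20.372*I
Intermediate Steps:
√(P(6, -22) + f) = √(-22 - 393) = √(-415) = I*√415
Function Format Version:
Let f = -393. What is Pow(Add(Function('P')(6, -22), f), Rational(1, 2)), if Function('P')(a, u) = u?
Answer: Mul(I, Pow(415, Rational(1, 2))) ≈ Mul(20.372, I)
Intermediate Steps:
Pow(Add(Function('P')(6, -22), f), Rational(1, 2)) = Pow(Add(-22, -393), Rational(1, 2)) = Pow(-415, Rational(1, 2)) = Mul(I, Pow(415, Rational(1, 2)))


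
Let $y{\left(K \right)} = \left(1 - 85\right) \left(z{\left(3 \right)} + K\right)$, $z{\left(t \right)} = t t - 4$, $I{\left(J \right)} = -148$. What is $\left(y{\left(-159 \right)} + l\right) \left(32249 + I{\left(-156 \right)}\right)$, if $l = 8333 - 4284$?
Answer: $545235485$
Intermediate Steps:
$z{\left(t \right)} = -4 + t^{2}$ ($z{\left(t \right)} = t^{2} - 4 = -4 + t^{2}$)
$y{\left(K \right)} = -420 - 84 K$ ($y{\left(K \right)} = \left(1 - 85\right) \left(\left(-4 + 3^{2}\right) + K\right) = - 84 \left(\left(-4 + 9\right) + K\right) = - 84 \left(5 + K\right) = -420 - 84 K$)
$l = 4049$ ($l = 8333 - 4284 = 4049$)
$\left(y{\left(-159 \right)} + l\right) \left(32249 + I{\left(-156 \right)}\right) = \left(\left(-420 - -13356\right) + 4049\right) \left(32249 - 148\right) = \left(\left(-420 + 13356\right) + 4049\right) 32101 = \left(12936 + 4049\right) 32101 = 16985 \cdot 32101 = 545235485$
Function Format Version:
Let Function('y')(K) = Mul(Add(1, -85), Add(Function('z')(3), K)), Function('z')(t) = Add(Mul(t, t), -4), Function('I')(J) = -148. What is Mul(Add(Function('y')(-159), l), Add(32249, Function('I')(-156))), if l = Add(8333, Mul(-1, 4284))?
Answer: 545235485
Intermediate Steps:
Function('z')(t) = Add(-4, Pow(t, 2)) (Function('z')(t) = Add(Pow(t, 2), -4) = Add(-4, Pow(t, 2)))
Function('y')(K) = Add(-420, Mul(-84, K)) (Function('y')(K) = Mul(Add(1, -85), Add(Add(-4, Pow(3, 2)), K)) = Mul(-84, Add(Add(-4, 9), K)) = Mul(-84, Add(5, K)) = Add(-420, Mul(-84, K)))
l = 4049 (l = Add(8333, -4284) = 4049)
Mul(Add(Function('y')(-159), l), Add(32249, Function('I')(-156))) = Mul(Add(Add(-420, Mul(-84, -159)), 4049), Add(32249, -148)) = Mul(Add(Add(-420, 13356), 4049), 32101) = Mul(Add(12936, 4049), 32101) = Mul(16985, 32101) = 545235485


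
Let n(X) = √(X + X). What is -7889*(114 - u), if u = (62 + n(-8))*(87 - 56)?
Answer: 14263312 + 978236*I ≈ 1.4263e+7 + 9.7824e+5*I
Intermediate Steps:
n(X) = √2*√X (n(X) = √(2*X) = √2*√X)
u = 1922 + 124*I (u = (62 + √2*√(-8))*(87 - 56) = (62 + √2*(2*I*√2))*31 = (62 + 4*I)*31 = 1922 + 124*I ≈ 1922.0 + 124.0*I)
-7889*(114 - u) = -7889*(114 - (1922 + 124*I)) = -7889*(114 + (-1922 - 124*I)) = -7889*(-1808 - 124*I) = 14263312 + 978236*I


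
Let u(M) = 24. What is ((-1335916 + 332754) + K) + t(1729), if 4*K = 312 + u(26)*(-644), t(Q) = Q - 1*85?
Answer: -1005304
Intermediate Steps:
t(Q) = -85 + Q (t(Q) = Q - 85 = -85 + Q)
K = -3786 (K = (312 + 24*(-644))/4 = (312 - 15456)/4 = (¼)*(-15144) = -3786)
((-1335916 + 332754) + K) + t(1729) = ((-1335916 + 332754) - 3786) + (-85 + 1729) = (-1003162 - 3786) + 1644 = -1006948 + 1644 = -1005304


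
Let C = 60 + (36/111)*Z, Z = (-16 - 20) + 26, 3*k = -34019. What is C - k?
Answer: 1265003/111 ≈ 11396.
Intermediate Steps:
k = -34019/3 (k = (⅓)*(-34019) = -34019/3 ≈ -11340.)
Z = -10 (Z = -36 + 26 = -10)
C = 2100/37 (C = 60 + (36/111)*(-10) = 60 + (36*(1/111))*(-10) = 60 + (12/37)*(-10) = 60 - 120/37 = 2100/37 ≈ 56.757)
C - k = 2100/37 - 1*(-34019/3) = 2100/37 + 34019/3 = 1265003/111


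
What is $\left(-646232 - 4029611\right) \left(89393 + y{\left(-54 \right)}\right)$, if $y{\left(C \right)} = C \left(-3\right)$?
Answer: $-418745119865$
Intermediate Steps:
$y{\left(C \right)} = - 3 C$
$\left(-646232 - 4029611\right) \left(89393 + y{\left(-54 \right)}\right) = \left(-646232 - 4029611\right) \left(89393 - -162\right) = - 4675843 \left(89393 + 162\right) = \left(-4675843\right) 89555 = -418745119865$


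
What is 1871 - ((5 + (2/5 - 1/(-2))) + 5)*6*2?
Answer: 8701/5 ≈ 1740.2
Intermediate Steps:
1871 - ((5 + (2/5 - 1/(-2))) + 5)*6*2 = 1871 - ((5 + (2*(1/5) - 1*(-1/2))) + 5)*6*2 = 1871 - ((5 + (2/5 + 1/2)) + 5)*6*2 = 1871 - ((5 + 9/10) + 5)*6*2 = 1871 - (59/10 + 5)*6*2 = 1871 - (109/10)*6*2 = 1871 - 327*2/5 = 1871 - 1*654/5 = 1871 - 654/5 = 8701/5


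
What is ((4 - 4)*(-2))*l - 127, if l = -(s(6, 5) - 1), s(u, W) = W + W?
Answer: -127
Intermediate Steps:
s(u, W) = 2*W
l = -9 (l = -(2*5 - 1) = -(10 - 1) = -1*9 = -9)
((4 - 4)*(-2))*l - 127 = ((4 - 4)*(-2))*(-9) - 127 = (0*(-2))*(-9) - 127 = 0*(-9) - 127 = 0 - 127 = -127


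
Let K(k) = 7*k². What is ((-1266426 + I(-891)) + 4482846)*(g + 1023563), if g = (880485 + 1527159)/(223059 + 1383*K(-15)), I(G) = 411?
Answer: 658878794509128618/200107 ≈ 3.2926e+12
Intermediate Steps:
g = 200637/200107 (g = (880485 + 1527159)/(223059 + 1383*(7*(-15)²)) = 2407644/(223059 + 1383*(7*225)) = 2407644/(223059 + 1383*1575) = 2407644/(223059 + 2178225) = 2407644/2401284 = 2407644*(1/2401284) = 200637/200107 ≈ 1.0026)
((-1266426 + I(-891)) + 4482846)*(g + 1023563) = ((-1266426 + 411) + 4482846)*(200637/200107 + 1023563) = (-1266015 + 4482846)*(204822321878/200107) = 3216831*(204822321878/200107) = 658878794509128618/200107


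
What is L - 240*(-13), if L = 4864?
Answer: 7984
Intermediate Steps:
L - 240*(-13) = 4864 - 240*(-13) = 4864 - 1*(-3120) = 4864 + 3120 = 7984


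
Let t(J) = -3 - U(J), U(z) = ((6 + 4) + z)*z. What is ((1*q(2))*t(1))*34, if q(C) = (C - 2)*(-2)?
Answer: 0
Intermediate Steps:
U(z) = z*(10 + z) (U(z) = (10 + z)*z = z*(10 + z))
q(C) = 4 - 2*C (q(C) = (-2 + C)*(-2) = 4 - 2*C)
t(J) = -3 - J*(10 + J)
((1*q(2))*t(1))*34 = ((1*(4 - 2*2))*(-3 - 1*1*(10 + 1)))*34 = ((1*(4 - 4))*(-3 - 1*1*11))*34 = ((1*0)*(-3 - 11))*34 = (0*(-14))*34 = 0*34 = 0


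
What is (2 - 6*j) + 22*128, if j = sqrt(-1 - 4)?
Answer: 2818 - 6*I*sqrt(5) ≈ 2818.0 - 13.416*I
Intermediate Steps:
j = I*sqrt(5) (j = sqrt(-5) = I*sqrt(5) ≈ 2.2361*I)
(2 - 6*j) + 22*128 = (2 - 6*I*sqrt(5)) + 22*128 = (2 - 6*I*sqrt(5)) + 2816 = 2818 - 6*I*sqrt(5)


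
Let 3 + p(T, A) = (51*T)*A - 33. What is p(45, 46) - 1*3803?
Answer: 101731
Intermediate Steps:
p(T, A) = -36 + 51*A*T (p(T, A) = -3 + ((51*T)*A - 33) = -3 + (51*A*T - 33) = -3 + (-33 + 51*A*T) = -36 + 51*A*T)
p(45, 46) - 1*3803 = (-36 + 51*46*45) - 1*3803 = (-36 + 105570) - 3803 = 105534 - 3803 = 101731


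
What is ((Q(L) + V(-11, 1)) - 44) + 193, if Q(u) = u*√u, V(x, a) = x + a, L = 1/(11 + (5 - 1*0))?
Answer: 8897/64 ≈ 139.02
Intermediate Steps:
L = 1/16 (L = 1/(11 + (5 + 0)) = 1/(11 + 5) = 1/16 ≈ 0.062500)
V(x, a) = a + x
Q(u) = u^(3/2)
((Q(L) + V(-11, 1)) - 44) + 193 = (((1/16)^(3/2) + (1 - 11)) - 44) + 193 = ((1/64 - 10) - 44) + 193 = (-639/64 - 44) + 193 = -3455/64 + 193 = 8897/64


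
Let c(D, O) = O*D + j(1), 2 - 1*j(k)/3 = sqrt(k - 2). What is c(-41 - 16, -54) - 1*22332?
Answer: -19248 - 3*I ≈ -19248.0 - 3.0*I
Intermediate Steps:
j(k) = 6 - 3*sqrt(-2 + k) (j(k) = 6 - 3*sqrt(k - 2) = 6 - 3*sqrt(-2 + k))
c(D, O) = 6 - 3*I + D*O (c(D, O) = O*D + (6 - 3*sqrt(-2 + 1)) = D*O + (6 - 3*I) = 6 - 3*I + D*O)
c(-41 - 16, -54) - 1*22332 = (6 - 3*I + (-41 - 16)*(-54)) - 1*22332 = (6 - 3*I - 57*(-54)) - 22332 = (6 - 3*I + 3078) - 22332 = (3084 - 3*I) - 22332 = -19248 - 3*I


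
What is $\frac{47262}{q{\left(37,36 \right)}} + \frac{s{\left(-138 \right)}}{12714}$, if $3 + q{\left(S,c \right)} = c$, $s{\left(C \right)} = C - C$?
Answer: $\frac{15754}{11} \approx 1432.2$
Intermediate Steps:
$s{\left(C \right)} = 0$
$q{\left(S,c \right)} = -3 + c$
$\frac{47262}{q{\left(37,36 \right)}} + \frac{s{\left(-138 \right)}}{12714} = \frac{47262}{-3 + 36} + \frac{0}{12714} = \frac{47262}{33} + 0 \cdot \frac{1}{12714} = 47262 \cdot \frac{1}{33} + 0 = \frac{15754}{11} + 0 = \frac{15754}{11}$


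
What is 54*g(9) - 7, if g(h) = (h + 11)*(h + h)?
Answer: 19433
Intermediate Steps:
g(h) = 2*h*(11 + h) (g(h) = (11 + h)*(2*h) = 2*h*(11 + h))
54*g(9) - 7 = 54*(2*9*(11 + 9)) - 7 = 54*(2*9*20) - 7 = 54*360 - 7 = 19440 - 7 = 19433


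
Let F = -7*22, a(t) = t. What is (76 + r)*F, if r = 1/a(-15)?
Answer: -175406/15 ≈ -11694.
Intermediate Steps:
F = -154
r = -1/15 (r = 1/(-15) = -1/15 ≈ -0.066667)
(76 + r)*F = (76 - 1/15)*(-154) = (1139/15)*(-154) = -175406/15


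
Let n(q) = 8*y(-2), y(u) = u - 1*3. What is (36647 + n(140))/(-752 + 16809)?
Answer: 36607/16057 ≈ 2.2798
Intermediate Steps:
y(u) = -3 + u (y(u) = u - 3 = -3 + u)
n(q) = -40 (n(q) = 8*(-3 - 2) = 8*(-5) = -40)
(36647 + n(140))/(-752 + 16809) = (36647 - 40)/(-752 + 16809) = 36607/16057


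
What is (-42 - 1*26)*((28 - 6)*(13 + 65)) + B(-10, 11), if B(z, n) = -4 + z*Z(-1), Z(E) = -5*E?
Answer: -116742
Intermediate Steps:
B(z, n) = -4 + 5*z (B(z, n) = -4 + z*(-5*(-1)) = -4 + z*5 = -4 + 5*z)
(-42 - 1*26)*((28 - 6)*(13 + 65)) + B(-10, 11) = (-42 - 1*26)*((28 - 6)*(13 + 65)) + (-4 + 5*(-10)) = (-42 - 26)*(22*78) + (-4 - 50) = -68*1716 - 54 = -116688 - 54 = -116742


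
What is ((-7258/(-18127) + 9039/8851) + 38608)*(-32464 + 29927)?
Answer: -15715638802892599/160442077 ≈ -9.7952e+7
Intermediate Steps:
((-7258/(-18127) + 9039/8851) + 38608)*(-32464 + 29927) = ((-7258*(-1/18127) + 9039*(1/8851)) + 38608)*(-2537) = ((7258/18127 + 9039/8851) + 38608)*(-2537) = (228090511/160442077 + 38608)*(-2537) = (6194575799327/160442077)*(-2537) = -15715638802892599/160442077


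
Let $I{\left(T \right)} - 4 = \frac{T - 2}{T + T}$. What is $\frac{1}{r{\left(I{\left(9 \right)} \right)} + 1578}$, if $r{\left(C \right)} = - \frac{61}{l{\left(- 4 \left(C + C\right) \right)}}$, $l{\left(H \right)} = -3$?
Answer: $\frac{3}{4795} \approx 0.00062565$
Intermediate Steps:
$I{\left(T \right)} = 4 + \frac{-2 + T}{2 T}$ ($I{\left(T \right)} = 4 + \frac{T - 2}{T + T} = 4 + \frac{-2 + T}{2 T}$)
$r{\left(C \right)} = \frac{61}{3}$ ($r{\left(C \right)} = - \frac{61}{-3} = \left(-61\right) \left(- \frac{1}{3}\right) = \frac{61}{3}$)
$\frac{1}{r{\left(I{\left(9 \right)} \right)} + 1578} = \frac{1}{\frac{61}{3} + 1578} = \frac{1}{\frac{4795}{3}} = \frac{3}{4795}$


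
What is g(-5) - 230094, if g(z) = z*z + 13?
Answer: -230056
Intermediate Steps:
g(z) = 13 + z² (g(z) = z² + 13 = 13 + z²)
g(-5) - 230094 = (13 + (-5)²) - 230094 = (13 + 25) - 230094 = 38 - 230094 = -230056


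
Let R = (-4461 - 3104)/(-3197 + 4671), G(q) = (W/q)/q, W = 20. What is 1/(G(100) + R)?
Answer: -368500/1890513 ≈ -0.19492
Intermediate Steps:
G(q) = 20/q² (G(q) = (20/q)/q = 20/q²)
R = -7565/1474 ≈ -5.1323
1/(G(100) + R) = 1/(20/100² - 7565/1474) = 1/(20*(1/10000) - 7565/1474) = 1/(1/500 - 7565/1474) = 1/(-1890513/368500) = -368500/1890513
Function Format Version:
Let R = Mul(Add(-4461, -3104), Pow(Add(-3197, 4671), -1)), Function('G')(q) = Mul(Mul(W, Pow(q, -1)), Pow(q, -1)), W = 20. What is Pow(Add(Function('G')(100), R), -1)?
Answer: Rational(-368500, 1890513) ≈ -0.19492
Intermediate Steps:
Function('G')(q) = Mul(20, Pow(q, -2)) (Function('G')(q) = Mul(Mul(20, Pow(q, -1)), Pow(q, -1)) = Mul(20, Pow(q, -2)))
R = Rational(-7565, 1474) (R = Mul(-7565, Pow(1474, -1)) = Mul(-7565, Rational(1, 1474)) = Rational(-7565, 1474) ≈ -5.1323)
Pow(Add(Function('G')(100), R), -1) = Pow(Add(Mul(20, Pow(100, -2)), Rational(-7565, 1474)), -1) = Pow(Add(Mul(20, Rational(1, 10000)), Rational(-7565, 1474)), -1) = Pow(Add(Rational(1, 500), Rational(-7565, 1474)), -1) = Pow(Rational(-1890513, 368500), -1) = Rational(-368500, 1890513)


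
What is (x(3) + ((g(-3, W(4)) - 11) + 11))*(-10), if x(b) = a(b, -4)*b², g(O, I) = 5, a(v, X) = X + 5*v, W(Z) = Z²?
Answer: -1040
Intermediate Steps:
x(b) = b²*(-4 + 5*b) (x(b) = (-4 + 5*b)*b² = b²*(-4 + 5*b))
(x(3) + ((g(-3, W(4)) - 11) + 11))*(-10) = (3²*(-4 + 5*3) + ((5 - 11) + 11))*(-10) = (9*(-4 + 15) + (-6 + 11))*(-10) = (9*11 + 5)*(-10) = (99 + 5)*(-10) = 104*(-10) = -1040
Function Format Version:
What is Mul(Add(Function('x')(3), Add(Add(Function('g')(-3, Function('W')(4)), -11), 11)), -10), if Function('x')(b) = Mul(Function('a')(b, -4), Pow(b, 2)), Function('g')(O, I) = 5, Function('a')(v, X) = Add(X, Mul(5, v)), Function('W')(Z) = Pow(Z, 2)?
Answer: -1040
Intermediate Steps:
Function('x')(b) = Mul(Pow(b, 2), Add(-4, Mul(5, b))) (Function('x')(b) = Mul(Add(-4, Mul(5, b)), Pow(b, 2)) = Mul(Pow(b, 2), Add(-4, Mul(5, b))))
Mul(Add(Function('x')(3), Add(Add(Function('g')(-3, Function('W')(4)), -11), 11)), -10) = Mul(Add(Mul(Pow(3, 2), Add(-4, Mul(5, 3))), Add(Add(5, -11), 11)), -10) = Mul(Add(Mul(9, Add(-4, 15)), Add(-6, 11)), -10) = Mul(Add(Mul(9, 11), 5), -10) = Mul(Add(99, 5), -10) = Mul(104, -10) = -1040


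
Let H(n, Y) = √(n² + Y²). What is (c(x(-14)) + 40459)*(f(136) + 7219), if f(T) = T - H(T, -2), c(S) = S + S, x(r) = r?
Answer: 297370005 - 404310*√185 ≈ 2.9187e+8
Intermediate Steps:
c(S) = 2*S
H(n, Y) = √(Y² + n²)
f(T) = T - √(4 + T²) (f(T) = T - √((-2)² + T²) = T - √(4 + T²))
(c(x(-14)) + 40459)*(f(136) + 7219) = (2*(-14) + 40459)*((136 - √(4 + 136²)) + 7219) = (-28 + 40459)*((136 - √(4 + 18496)) + 7219) = 40431*((136 - √18500) + 7219) = 40431*((136 - 10*√185) + 7219) = 40431*(7355 - 10*√185) = 297370005 - 404310*√185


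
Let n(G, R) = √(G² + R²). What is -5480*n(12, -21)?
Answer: -16440*√65 ≈ -1.3254e+5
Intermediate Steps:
-5480*n(12, -21) = -5480*√(12² + (-21)²) = -5480*√(144 + 441) = -16440*√65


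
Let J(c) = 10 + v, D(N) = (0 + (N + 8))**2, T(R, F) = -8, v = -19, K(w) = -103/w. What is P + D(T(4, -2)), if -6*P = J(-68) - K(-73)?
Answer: 380/219 ≈ 1.7352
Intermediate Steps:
D(N) = (8 + N)**2 (D(N) = (0 + (8 + N))**2 = (8 + N)**2)
J(c) = -9 (J(c) = 10 - 19 = -9)
P = 380/219 (P = -(-9 - (-103)/(-73))/6 = -(-9 - (-103)*(-1)/73)/6 = -(-9 - 1*103/73)/6 = -(-9 - 103/73)/6 = -1/6*(-760/73) = 380/219 ≈ 1.7352)
P + D(T(4, -2)) = 380/219 + (8 - 8)**2 = 380/219 + 0**2 = 380/219 + 0 = 380/219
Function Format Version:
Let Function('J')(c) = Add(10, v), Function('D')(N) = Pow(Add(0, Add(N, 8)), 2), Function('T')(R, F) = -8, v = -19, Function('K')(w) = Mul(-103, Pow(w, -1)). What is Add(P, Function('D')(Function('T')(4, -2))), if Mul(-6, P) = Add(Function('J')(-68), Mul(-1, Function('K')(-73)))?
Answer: Rational(380, 219) ≈ 1.7352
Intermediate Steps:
Function('D')(N) = Pow(Add(8, N), 2) (Function('D')(N) = Pow(Add(0, Add(8, N)), 2) = Pow(Add(8, N), 2))
Function('J')(c) = -9 (Function('J')(c) = Add(10, -19) = -9)
P = Rational(380, 219) (P = Mul(Rational(-1, 6), Add(-9, Mul(-1, Mul(-103, Pow(-73, -1))))) = Mul(Rational(-1, 6), Add(-9, Mul(-1, Mul(-103, Rational(-1, 73))))) = Mul(Rational(-1, 6), Add(-9, Mul(-1, Rational(103, 73)))) = Mul(Rational(-1, 6), Add(-9, Rational(-103, 73))) = Mul(Rational(-1, 6), Rational(-760, 73)) = Rational(380, 219) ≈ 1.7352)
Add(P, Function('D')(Function('T')(4, -2))) = Add(Rational(380, 219), Pow(Add(8, -8), 2)) = Add(Rational(380, 219), Pow(0, 2)) = Add(Rational(380, 219), 0) = Rational(380, 219)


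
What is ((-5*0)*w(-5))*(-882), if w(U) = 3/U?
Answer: 0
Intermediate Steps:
((-5*0)*w(-5))*(-882) = ((-5*0)*(3/(-5)))*(-882) = (0*(3*(-1/5)))*(-882) = (0*(-3/5))*(-882) = 0*(-882) = 0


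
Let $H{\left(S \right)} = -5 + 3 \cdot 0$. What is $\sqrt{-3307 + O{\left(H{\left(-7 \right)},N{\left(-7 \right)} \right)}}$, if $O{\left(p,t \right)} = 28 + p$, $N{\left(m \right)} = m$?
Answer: $2 i \sqrt{821} \approx 57.306 i$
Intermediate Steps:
$H{\left(S \right)} = -5$ ($H{\left(S \right)} = -5 + 0 = -5$)
$\sqrt{-3307 + O{\left(H{\left(-7 \right)},N{\left(-7 \right)} \right)}} = \sqrt{-3307 + \left(28 - 5\right)} = \sqrt{-3307 + 23} = \sqrt{-3284} = 2 i \sqrt{821}$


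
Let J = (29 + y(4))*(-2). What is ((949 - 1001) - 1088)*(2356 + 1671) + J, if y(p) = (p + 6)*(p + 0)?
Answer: -4590918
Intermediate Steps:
y(p) = p*(6 + p) (y(p) = (6 + p)*p = p*(6 + p))
J = -138 (J = (29 + 4*(6 + 4))*(-2) = (29 + 4*10)*(-2) = (29 + 40)*(-2) = 69*(-2) = -138)
((949 - 1001) - 1088)*(2356 + 1671) + J = ((949 - 1001) - 1088)*(2356 + 1671) - 138 = (-52 - 1088)*4027 - 138 = -1140*4027 - 138 = -4590780 - 138 = -4590918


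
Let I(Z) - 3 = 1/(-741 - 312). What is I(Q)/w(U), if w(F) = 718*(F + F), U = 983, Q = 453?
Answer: 1579/743201082 ≈ 2.1246e-6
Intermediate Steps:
I(Z) = 3158/1053 (I(Z) = 3 + 1/(-741 - 312) = 3 + 1/(-1053) = 3 - 1/1053 = 3158/1053)
w(F) = 1436*F (w(F) = 718*(2*F) = 1436*F)
I(Q)/w(U) = 3158/(1053*((1436*983))) = (3158/1053)/1411588 = (3158/1053)*(1/1411588) = 1579/743201082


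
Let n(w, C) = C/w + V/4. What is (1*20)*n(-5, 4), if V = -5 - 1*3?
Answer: -56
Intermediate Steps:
V = -8 (V = -5 - 3 = -8)
n(w, C) = -2 + C/w (n(w, C) = C/w - 8/4 = C/w - 8*¼ = C/w - 2 = -2 + C/w)
(1*20)*n(-5, 4) = (1*20)*(-2 + 4/(-5)) = 20*(-2 + 4*(-⅕)) = 20*(-2 - ⅘) = 20*(-14/5) = -56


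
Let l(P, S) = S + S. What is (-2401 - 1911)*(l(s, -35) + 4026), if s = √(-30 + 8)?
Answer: -17058272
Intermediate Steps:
s = I*√22 (s = √(-22) = I*√22 ≈ 4.6904*I)
l(P, S) = 2*S
(-2401 - 1911)*(l(s, -35) + 4026) = (-2401 - 1911)*(2*(-35) + 4026) = -4312*(-70 + 4026) = -4312*3956 = -17058272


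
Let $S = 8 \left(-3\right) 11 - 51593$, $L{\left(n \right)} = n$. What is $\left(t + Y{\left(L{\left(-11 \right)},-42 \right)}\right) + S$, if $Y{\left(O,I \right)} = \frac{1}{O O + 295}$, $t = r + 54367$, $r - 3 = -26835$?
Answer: $- \frac{10117951}{416} \approx -24322.0$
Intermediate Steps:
$r = -26832$ ($r = 3 - 26835 = -26832$)
$t = 27535$ ($t = -26832 + 54367 = 27535$)
$S = -51857$ ($S = \left(-24\right) 11 - 51593 = -264 - 51593 = -51857$)
$Y{\left(O,I \right)} = \frac{1}{295 + O^{2}}$ ($Y{\left(O,I \right)} = \frac{1}{O^{2} + 295} = \frac{1}{295 + O^{2}}$)
$\left(t + Y{\left(L{\left(-11 \right)},-42 \right)}\right) + S = \left(27535 + \frac{1}{295 + \left(-11\right)^{2}}\right) - 51857 = \left(27535 + \frac{1}{295 + 121}\right) - 51857 = \left(27535 + \frac{1}{416}\right) - 51857 = \frac{11454561}{416} - 51857 = - \frac{10117951}{416}$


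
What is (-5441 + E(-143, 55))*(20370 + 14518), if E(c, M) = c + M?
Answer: -192895752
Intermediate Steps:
E(c, M) = M + c
(-5441 + E(-143, 55))*(20370 + 14518) = (-5441 + (55 - 143))*(20370 + 14518) = (-5441 - 88)*34888 = -5529*34888 = -192895752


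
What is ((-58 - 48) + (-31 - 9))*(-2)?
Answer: 292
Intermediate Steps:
((-58 - 48) + (-31 - 9))*(-2) = (-106 - 40)*(-2) = -146*(-2) = 292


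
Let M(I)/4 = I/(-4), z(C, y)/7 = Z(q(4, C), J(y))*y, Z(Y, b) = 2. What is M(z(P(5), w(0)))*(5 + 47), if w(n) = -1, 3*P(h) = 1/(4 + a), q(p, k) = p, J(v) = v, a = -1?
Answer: 728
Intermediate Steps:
P(h) = ⅑ (P(h) = 1/(3*(4 - 1)) = (⅓)/3 = (⅓)*(⅓) = ⅑)
z(C, y) = 14*y (z(C, y) = 7*(2*y) = 14*y)
M(I) = -I (M(I) = 4*(I/(-4)) = 4*(I*(-¼)) = 4*(-I/4) = -I)
M(z(P(5), w(0)))*(5 + 47) = (-14*(-1))*(5 + 47) = -1*(-14)*52 = 14*52 = 728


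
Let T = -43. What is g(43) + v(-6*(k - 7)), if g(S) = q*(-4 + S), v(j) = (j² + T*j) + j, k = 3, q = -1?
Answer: -471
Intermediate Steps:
v(j) = j² - 42*j (v(j) = (j² - 43*j) + j = j² - 42*j)
g(S) = 4 - S (g(S) = -(-4 + S) = 4 - S)
g(43) + v(-6*(k - 7)) = (4 - 1*43) + (-6*(3 - 7))*(-42 - 6*(3 - 7)) = (4 - 43) + (-6*(-4))*(-42 - 6*(-4)) = -39 + 24*(-42 + 24) = -39 + 24*(-18) = -39 - 432 = -471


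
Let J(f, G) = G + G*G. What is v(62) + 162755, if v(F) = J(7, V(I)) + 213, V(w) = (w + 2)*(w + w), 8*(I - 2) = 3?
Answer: 167342737/1024 ≈ 1.6342e+5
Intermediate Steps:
I = 19/8 (I = 2 + (1/8)*3 = 2 + 3/8 = 19/8 ≈ 2.3750)
V(w) = 2*w*(2 + w) (V(w) = (2 + w)*(2*w) = 2*w*(2 + w))
J(f, G) = G + G**2
v(F) = 681617/1024 (v(F) = (2*(19/8)*(2 + 19/8))*(1 + 2*(19/8)*(2 + 19/8)) + 213 = (2*(19/8)*(35/8))*(1 + 2*(19/8)*(35/8)) + 213 = 665*(1 + 665/32)/32 + 213 = (665/32)*(697/32) + 213 = 463505/1024 + 213 = 681617/1024)
v(62) + 162755 = 681617/1024 + 162755 = 167342737/1024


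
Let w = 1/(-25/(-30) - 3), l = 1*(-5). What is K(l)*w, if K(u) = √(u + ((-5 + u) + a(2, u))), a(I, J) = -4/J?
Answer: -6*I*√355/65 ≈ -1.7392*I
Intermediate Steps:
l = -5
K(u) = √(-5 - 4/u + 2*u) (K(u) = √(u + ((-5 + u) - 4/u)) = √(u + (-5 + u - 4/u)) = √(-5 - 4/u + 2*u))
w = -6/13 (w = 1/(-25*(-1/30) - 3) = 1/(⅚ - 3) = 1/(-13/6) = -6/13 ≈ -0.46154)
K(l)*w = √(-5 - 4/(-5) + 2*(-5))*(-6/13) = √(-5 - 4*(-⅕) - 10)*(-6/13) = √(-5 + ⅘ - 10)*(-6/13) = √(-71/5)*(-6/13) = (I*√355/5)*(-6/13) = -6*I*√355/65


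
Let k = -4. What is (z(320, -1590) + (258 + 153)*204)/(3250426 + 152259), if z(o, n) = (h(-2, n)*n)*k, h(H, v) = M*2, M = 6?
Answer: 160164/3402685 ≈ 0.047070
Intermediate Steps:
h(H, v) = 12 (h(H, v) = 6*2 = 12)
z(o, n) = -48*n (z(o, n) = (12*n)*(-4) = -48*n)
(z(320, -1590) + (258 + 153)*204)/(3250426 + 152259) = (-48*(-1590) + (258 + 153)*204)/(3250426 + 152259) = (76320 + 411*204)/3402685 = (76320 + 83844)*(1/3402685) = 160164*(1/3402685) = 160164/3402685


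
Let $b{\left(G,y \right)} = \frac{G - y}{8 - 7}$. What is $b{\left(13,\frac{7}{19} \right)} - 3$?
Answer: $\frac{183}{19} \approx 9.6316$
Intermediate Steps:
$b{\left(G,y \right)} = G - y$ ($b{\left(G,y \right)} = \frac{G - y}{1} = \left(G - y\right) 1 = G - y$)
$b{\left(13,\frac{7}{19} \right)} - 3 = \left(13 - \frac{7}{19}\right) - 3 = \frac{240}{19} - 3 = \frac{183}{19}$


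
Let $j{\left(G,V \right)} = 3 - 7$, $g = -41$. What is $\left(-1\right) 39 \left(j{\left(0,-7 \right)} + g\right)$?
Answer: $1755$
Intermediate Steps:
$j{\left(G,V \right)} = -4$
$\left(-1\right) 39 \left(j{\left(0,-7 \right)} + g\right) = \left(-1\right) 39 \left(-4 - 41\right) = \left(-39\right) \left(-45\right) = 1755$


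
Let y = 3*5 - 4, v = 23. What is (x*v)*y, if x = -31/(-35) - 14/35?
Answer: 4301/35 ≈ 122.89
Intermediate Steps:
y = 11 (y = 15 - 4 = 11)
x = 17/35 (x = -31*(-1/35) - 14*1/35 = 31/35 - ⅖ = 17/35 ≈ 0.48571)
(x*v)*y = ((17/35)*23)*11 = (391/35)*11 = 4301/35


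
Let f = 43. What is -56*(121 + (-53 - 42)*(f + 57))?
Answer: 525224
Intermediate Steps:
-56*(121 + (-53 - 42)*(f + 57)) = -56*(121 + (-53 - 42)*(43 + 57)) = -56*(121 - 95*100) = -56*(121 - 9500) = -56*(-9379) = 525224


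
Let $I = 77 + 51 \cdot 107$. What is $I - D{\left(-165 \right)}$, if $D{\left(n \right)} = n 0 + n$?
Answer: $5699$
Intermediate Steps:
$I = 5534$ ($I = 77 + 5457 = 5534$)
$D{\left(n \right)} = n$ ($D{\left(n \right)} = 0 + n = n$)
$I - D{\left(-165 \right)} = 5534 - -165 = 5534 + 165 = 5699$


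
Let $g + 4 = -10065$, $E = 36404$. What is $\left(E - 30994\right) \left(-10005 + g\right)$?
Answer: $-108600340$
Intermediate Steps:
$g = -10069$ ($g = -4 - 10065 = -10069$)
$\left(E - 30994\right) \left(-10005 + g\right) = \left(36404 - 30994\right) \left(-10005 - 10069\right) = 5410 \left(-20074\right) = -108600340$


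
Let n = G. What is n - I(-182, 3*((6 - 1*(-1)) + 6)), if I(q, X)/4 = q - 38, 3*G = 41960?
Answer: 44600/3 ≈ 14867.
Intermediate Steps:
G = 41960/3 (G = (⅓)*41960 = 41960/3 ≈ 13987.)
I(q, X) = -152 + 4*q (I(q, X) = 4*(q - 38) = 4*(-38 + q) = -152 + 4*q)
n = 41960/3 ≈ 13987.
n - I(-182, 3*((6 - 1*(-1)) + 6)) = 41960/3 - (-152 + 4*(-182)) = 41960/3 - (-152 - 728) = 41960/3 - 1*(-880) = 41960/3 + 880 = 44600/3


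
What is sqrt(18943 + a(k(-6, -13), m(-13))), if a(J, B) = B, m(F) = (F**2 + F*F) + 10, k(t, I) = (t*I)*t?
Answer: sqrt(19291) ≈ 138.89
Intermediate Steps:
k(t, I) = I*t**2 (k(t, I) = (I*t)*t = I*t**2)
m(F) = 10 + 2*F**2 (m(F) = (F**2 + F**2) + 10 = 2*F**2 + 10 = 10 + 2*F**2)
sqrt(18943 + a(k(-6, -13), m(-13))) = sqrt(18943 + (10 + 2*(-13)**2)) = sqrt(18943 + (10 + 2*169)) = sqrt(18943 + (10 + 338)) = sqrt(18943 + 348) = sqrt(19291)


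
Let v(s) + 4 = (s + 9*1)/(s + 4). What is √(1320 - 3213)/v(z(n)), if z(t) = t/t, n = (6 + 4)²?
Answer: -I*√1893/2 ≈ -21.754*I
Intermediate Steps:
n = 100 (n = 10² = 100)
z(t) = 1
v(s) = -4 + (9 + s)/(4 + s) (v(s) = -4 + (s + 9*1)/(s + 4) = -4 + (s + 9)/(4 + s) = -4 + (9 + s)/(4 + s))
√(1320 - 3213)/v(z(n)) = √(1320 - 3213)/(((-7 - 3*1)/(4 + 1))) = √(-1893)/(((-7 - 3)/5)) = (I*√1893)/(((⅕)*(-10))) = (I*√1893)/(-2) = (I*√1893)*(-½) = -I*√1893/2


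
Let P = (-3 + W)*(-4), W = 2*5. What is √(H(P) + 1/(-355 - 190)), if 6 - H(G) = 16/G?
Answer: √95615345/3815 ≈ 2.5631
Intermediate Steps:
W = 10
P = -28 (P = (-3 + 10)*(-4) = 7*(-4) = -28)
H(G) = 6 - 16/G
√(H(P) + 1/(-355 - 190)) = √((6 - 16/(-28)) + 1/(-355 - 190)) = √((6 - 16*(-1/28)) + 1/(-545)) = √((6 + 4/7) - 1/545) = √(46/7 - 1/545) = √(25063/3815) = √95615345/3815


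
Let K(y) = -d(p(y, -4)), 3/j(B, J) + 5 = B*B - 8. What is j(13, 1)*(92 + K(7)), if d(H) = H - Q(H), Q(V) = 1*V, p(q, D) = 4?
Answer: 23/13 ≈ 1.7692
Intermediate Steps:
Q(V) = V
j(B, J) = 3/(-13 + B²) (j(B, J) = 3/(-5 + (B*B - 8)) = 3/(-5 + (B² - 8)) = 3/(-5 + (-8 + B²)) = 3/(-13 + B²))
d(H) = 0 (d(H) = H - H = 0)
K(y) = 0 (K(y) = -1*0 = 0)
j(13, 1)*(92 + K(7)) = (3/(-13 + 13²))*(92 + 0) = (3/(-13 + 169))*92 = (3/156)*92 = (3*(1/156))*92 = (1/52)*92 = 23/13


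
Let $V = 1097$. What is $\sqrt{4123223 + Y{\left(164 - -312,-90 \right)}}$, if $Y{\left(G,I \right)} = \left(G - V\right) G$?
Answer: $\sqrt{3827627} \approx 1956.4$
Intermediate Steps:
$Y{\left(G,I \right)} = G \left(-1097 + G\right)$ ($Y{\left(G,I \right)} = \left(G - 1097\right) G = \left(-1097 + G\right) G = G \left(-1097 + G\right)$)
$\sqrt{4123223 + Y{\left(164 - -312,-90 \right)}} = \sqrt{4123223 + \left(164 - -312\right) \left(-1097 + \left(164 - -312\right)\right)} = \sqrt{4123223 + \left(164 + 312\right) \left(-1097 + \left(164 + 312\right)\right)} = \sqrt{4123223 + 476 \left(-1097 + 476\right)} = \sqrt{4123223 + 476 \left(-621\right)} = \sqrt{4123223 - 295596} = \sqrt{3827627}$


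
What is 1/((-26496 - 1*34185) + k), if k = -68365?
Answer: -1/129046 ≈ -7.7492e-6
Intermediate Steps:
1/((-26496 - 1*34185) + k) = 1/((-26496 - 1*34185) - 68365) = 1/((-26496 - 34185) - 68365) = 1/(-60681 - 68365) = 1/(-129046) = -1/129046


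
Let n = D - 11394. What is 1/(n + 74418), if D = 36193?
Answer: 1/99217 ≈ 1.0079e-5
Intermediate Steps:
n = 24799 (n = 36193 - 11394 = 24799)
1/(n + 74418) = 1/(24799 + 74418) = 1/99217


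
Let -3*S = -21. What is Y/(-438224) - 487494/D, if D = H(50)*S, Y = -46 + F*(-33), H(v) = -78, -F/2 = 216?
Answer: 2543140619/2848456 ≈ 892.81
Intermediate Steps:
S = 7 (S = -⅓*(-21) = 7)
F = -432 (F = -2*216 = -432)
Y = 14210 (Y = -46 - 432*(-33) = -46 + 14256 = 14210)
D = -546 (D = -78*7 = -546)
Y/(-438224) - 487494/D = 14210/(-438224) - 487494/(-546) = 14210*(-1/438224) - 487494*(-1/546) = -7105/219112 + 11607/13 = 2543140619/2848456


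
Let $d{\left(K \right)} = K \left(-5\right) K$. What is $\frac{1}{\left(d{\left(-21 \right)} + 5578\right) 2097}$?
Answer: $\frac{1}{7073181} \approx 1.4138 \cdot 10^{-7}$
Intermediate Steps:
$d{\left(K \right)} = - 5 K^{2}$ ($d{\left(K \right)} = - 5 K K = - 5 K^{2}$)
$\frac{1}{\left(d{\left(-21 \right)} + 5578\right) 2097} = \frac{1}{\left(- 5 \left(-21\right)^{2} + 5578\right) 2097} = \frac{1}{\left(-5\right) 441 + 5578} \cdot \frac{1}{2097} = \frac{1}{-2205 + 5578} \cdot \frac{1}{2097} = \frac{1}{3373} \cdot \frac{1}{2097} = \frac{1}{7073181}$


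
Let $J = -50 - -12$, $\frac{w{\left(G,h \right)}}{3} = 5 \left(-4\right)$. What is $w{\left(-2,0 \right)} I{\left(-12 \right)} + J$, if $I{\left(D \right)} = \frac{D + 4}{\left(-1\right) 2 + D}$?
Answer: $- \frac{506}{7} \approx -72.286$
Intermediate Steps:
$w{\left(G,h \right)} = -60$ ($w{\left(G,h \right)} = 3 \cdot 5 \left(-4\right) = 3 \left(-20\right) = -60$)
$J = -38$ ($J = -50 + 12 = -38$)
$I{\left(D \right)} = \frac{4 + D}{-2 + D}$
$w{\left(-2,0 \right)} I{\left(-12 \right)} + J = - 60 \frac{4 - 12}{-2 - 12} - 38 = - 60 \frac{1}{-14} \left(-8\right) - 38 = - 60 \left(\left(- \frac{1}{14}\right) \left(-8\right)\right) - 38 = \left(-60\right) \frac{4}{7} - 38 = - \frac{240}{7} - 38 = - \frac{506}{7}$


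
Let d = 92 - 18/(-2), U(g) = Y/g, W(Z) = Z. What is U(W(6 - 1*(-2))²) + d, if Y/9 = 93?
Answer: 7301/64 ≈ 114.08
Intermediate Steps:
Y = 837 (Y = 9*93 = 837)
U(g) = 837/g
d = 101 (d = 92 - 18*(-½) = 92 + 9 = 101)
U(W(6 - 1*(-2))²) + d = 837/((6 - 1*(-2))²) + 101 = 837/((6 + 2)²) + 101 = 837/(8²) + 101 = 837/64 + 101 = 7301/64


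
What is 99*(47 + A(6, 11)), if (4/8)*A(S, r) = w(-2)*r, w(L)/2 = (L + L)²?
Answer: 74349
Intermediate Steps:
w(L) = 8*L² (w(L) = 2*(L + L)² = 2*(2*L)² = 2*(4*L²) = 8*L²)
A(S, r) = 64*r (A(S, r) = 2*((8*(-2)²)*r) = 2*((8*4)*r) = 2*(32*r) = 64*r)
99*(47 + A(6, 11)) = 99*(47 + 64*11) = 99*(47 + 704) = 99*751 = 74349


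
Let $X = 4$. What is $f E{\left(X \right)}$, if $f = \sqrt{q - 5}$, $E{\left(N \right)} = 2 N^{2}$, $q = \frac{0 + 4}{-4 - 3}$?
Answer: $\frac{32 i \sqrt{273}}{7} \approx 75.532 i$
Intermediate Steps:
$q = - \frac{4}{7}$ ($q = \frac{4}{-7} = 4 \left(- \frac{1}{7}\right) = - \frac{4}{7} \approx -0.57143$)
$f = \frac{i \sqrt{273}}{7}$ ($f = \sqrt{- \frac{4}{7} - 5} = \sqrt{- \frac{39}{7}} = \frac{i \sqrt{273}}{7} \approx 2.3604 i$)
$f E{\left(X \right)} = \frac{i \sqrt{273}}{7} \cdot 2 \cdot 4^{2} = \frac{i \sqrt{273}}{7} \cdot 2 \cdot 16 = \frac{i \sqrt{273}}{7} \cdot 32 = \frac{32 i \sqrt{273}}{7}$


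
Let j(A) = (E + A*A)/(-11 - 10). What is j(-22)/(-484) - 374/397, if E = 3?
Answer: -3607997/4035108 ≈ -0.89415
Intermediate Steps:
j(A) = -⅐ - A²/21 (j(A) = (3 + A*A)/(-11 - 10) = (3 + A²)/(-21) = (3 + A²)*(-1/21) = -⅐ - A²/21)
j(-22)/(-484) - 374/397 = (-⅐ - 1/21*(-22)²)/(-484) - 374/397 = (-⅐ - 1/21*484)*(-1/484) - 374*1/397 = (-⅐ - 484/21)*(-1/484) - 374/397 = -487/21*(-1/484) - 374/397 = 487/10164 - 374/397 = -3607997/4035108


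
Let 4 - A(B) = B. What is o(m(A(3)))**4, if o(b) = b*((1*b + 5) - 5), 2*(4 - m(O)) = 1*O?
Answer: 5764801/256 ≈ 22519.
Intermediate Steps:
A(B) = 4 - B
m(O) = 4 - O/2
o(b) = b**2 (o(b) = b*((b + 5) - 5) = b*((5 + b) - 5) = b*b = b**2)
o(m(A(3)))**4 = ((4 - (4 - 1*3)/2)**2)**4 = ((4 - (4 - 3)/2)**2)**4 = ((4 - 1/2*1)**2)**4 = ((4 - 1/2)**2)**4 = ((7/2)**2)**4 = (49/4)**4 = 5764801/256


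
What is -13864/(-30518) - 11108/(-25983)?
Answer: 349611128/396474597 ≈ 0.88180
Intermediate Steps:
-13864/(-30518) - 11108/(-25983) = -13864*(-1/30518) - 11108*(-1/25983) = 6932/15259 + 11108/25983 = 349611128/396474597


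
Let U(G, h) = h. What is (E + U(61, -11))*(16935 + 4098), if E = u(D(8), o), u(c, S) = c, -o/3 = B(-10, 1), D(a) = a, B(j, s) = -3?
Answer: -63099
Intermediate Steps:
o = 9 (o = -3*(-3) = 9)
E = 8
(E + U(61, -11))*(16935 + 4098) = (8 - 11)*(16935 + 4098) = -3*21033 = -63099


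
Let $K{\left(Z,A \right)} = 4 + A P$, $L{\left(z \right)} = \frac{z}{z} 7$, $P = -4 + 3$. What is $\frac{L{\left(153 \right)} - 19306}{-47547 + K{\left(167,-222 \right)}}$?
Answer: $\frac{19299}{47321} \approx 0.40783$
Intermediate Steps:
$P = -1$
$L{\left(z \right)} = 7$ ($L{\left(z \right)} = 1 \cdot 7 = 7$)
$K{\left(Z,A \right)} = 4 - A$ ($K{\left(Z,A \right)} = 4 + A \left(-1\right) = 4 - A$)
$\frac{L{\left(153 \right)} - 19306}{-47547 + K{\left(167,-222 \right)}} = \frac{7 - 19306}{-47547 + \left(4 - -222\right)} = - \frac{19299}{-47547 + \left(4 + 222\right)} = - \frac{19299}{-47547 + 226} = - \frac{19299}{-47321} = \left(-19299\right) \left(- \frac{1}{47321}\right) = \frac{19299}{47321}$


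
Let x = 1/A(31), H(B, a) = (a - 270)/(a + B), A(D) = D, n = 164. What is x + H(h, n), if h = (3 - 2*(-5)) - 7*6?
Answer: -3151/4185 ≈ -0.75293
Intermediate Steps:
h = -29 (h = (3 + 10) - 42 = 13 - 42 = -29)
H(B, a) = (-270 + a)/(B + a)
x = 1/31 ≈ 0.032258
x + H(h, n) = 1/31 + (-270 + 164)/(-29 + 164) = 1/31 - 106/135 = -3151/4185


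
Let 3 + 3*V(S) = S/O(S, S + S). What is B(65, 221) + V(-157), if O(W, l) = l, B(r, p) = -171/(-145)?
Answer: 301/870 ≈ 0.34598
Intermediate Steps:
B(r, p) = 171/145 (B(r, p) = -171*(-1/145) = 171/145)
V(S) = -5/6 (V(S) = -1 + (S/(S + S))/3 = -1 + (S/((2*S)))/3 = -1 + (S*(1/(2*S)))/3 = -1 + (1/3)*(1/2) = -1 + 1/6 = -5/6)
B(65, 221) + V(-157) = 171/145 - 5/6 = 301/870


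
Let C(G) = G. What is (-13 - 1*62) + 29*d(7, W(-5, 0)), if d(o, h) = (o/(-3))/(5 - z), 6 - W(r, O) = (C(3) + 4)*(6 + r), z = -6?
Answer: -2678/33 ≈ -81.151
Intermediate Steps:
W(r, O) = -36 - 7*r (W(r, O) = 6 - (3 + 4)*(6 + r) = 6 - 7*(6 + r) = 6 - (42 + 7*r) = 6 + (-42 - 7*r) = -36 - 7*r)
d(o, h) = -o/33 (d(o, h) = (o/(-3))/(5 - 1*(-6)) = (o*(-⅓))/(5 + 6) = -o/3/11 = -o/3*(1/11) = -o/33)
(-13 - 1*62) + 29*d(7, W(-5, 0)) = (-13 - 1*62) + 29*(-1/33*7) = (-13 - 62) + 29*(-7/33) = -75 - 203/33 = -2678/33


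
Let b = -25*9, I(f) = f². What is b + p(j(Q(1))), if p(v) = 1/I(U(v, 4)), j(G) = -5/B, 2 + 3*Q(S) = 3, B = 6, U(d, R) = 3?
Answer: -2024/9 ≈ -224.89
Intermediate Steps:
Q(S) = ⅓ (Q(S) = -⅔ + (⅓)*3 = -⅔ + 1 = ⅓)
j(G) = -⅚ (j(G) = -5/6 = -5*⅙ = -⅚)
p(v) = ⅑ (p(v) = 1/(3²) = 1/9 = ⅑)
b = -225
b + p(j(Q(1))) = -225 + ⅑ = -2024/9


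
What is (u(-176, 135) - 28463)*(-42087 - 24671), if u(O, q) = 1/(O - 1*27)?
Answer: 13300932980/7 ≈ 1.9001e+9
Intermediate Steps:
u(O, q) = 1/(-27 + O) (u(O, q) = 1/(O - 27) = 1/(-27 + O))
(u(-176, 135) - 28463)*(-42087 - 24671) = (1/(-27 - 176) - 28463)*(-42087 - 24671) = (1/(-203) - 28463)*(-66758) = (-1/203 - 28463)*(-66758) = -5777990/203*(-66758) = 13300932980/7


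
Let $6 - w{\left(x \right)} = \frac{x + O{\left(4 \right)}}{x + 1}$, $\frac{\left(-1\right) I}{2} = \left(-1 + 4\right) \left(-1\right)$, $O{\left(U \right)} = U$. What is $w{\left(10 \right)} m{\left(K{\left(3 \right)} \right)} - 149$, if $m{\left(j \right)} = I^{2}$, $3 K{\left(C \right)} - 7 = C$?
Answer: $\frac{233}{11} \approx 21.182$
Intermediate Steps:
$K{\left(C \right)} = \frac{7}{3} + \frac{C}{3}$
$I = 6$ ($I = - 2 \left(-1 + 4\right) \left(-1\right) = - 2 \cdot 3 \left(-1\right) = \left(-2\right) \left(-3\right) = 6$)
$w{\left(x \right)} = 6 - \frac{4 + x}{1 + x}$ ($w{\left(x \right)} = 6 - \frac{x + 4}{x + 1} = 6 - \frac{4 + x}{1 + x}$)
$m{\left(j \right)} = 36$ ($m{\left(j \right)} = 6^{2} = 36$)
$w{\left(10 \right)} m{\left(K{\left(3 \right)} \right)} - 149 = \frac{2 + 5 \cdot 10}{1 + 10} \cdot 36 - 149 = \frac{2 + 50}{11} \cdot 36 - 149 = \frac{1}{11} \cdot 52 \cdot 36 - 149 = \frac{52}{11} \cdot 36 - 149 = \frac{1872}{11} - 149 = \frac{233}{11}$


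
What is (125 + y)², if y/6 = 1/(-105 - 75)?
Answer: 14055001/900 ≈ 15617.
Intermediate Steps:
y = -1/30 (y = 6/(-105 - 75) = 6/(-180) = 6*(-1/180) = -1/30 ≈ -0.033333)
(125 + y)² = (125 - 1/30)² = (3749/30)² = 14055001/900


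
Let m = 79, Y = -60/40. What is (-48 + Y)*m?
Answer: -7821/2 ≈ -3910.5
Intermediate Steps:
Y = -3/2 (Y = -60*1/40 = -3/2 ≈ -1.5000)
(-48 + Y)*m = (-48 - 3/2)*79 = -99/2*79 = -7821/2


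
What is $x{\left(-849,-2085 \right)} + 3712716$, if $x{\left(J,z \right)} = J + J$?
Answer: $3711018$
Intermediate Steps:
$x{\left(J,z \right)} = 2 J$
$x{\left(-849,-2085 \right)} + 3712716 = 2 \left(-849\right) + 3712716 = -1698 + 3712716 = 3711018$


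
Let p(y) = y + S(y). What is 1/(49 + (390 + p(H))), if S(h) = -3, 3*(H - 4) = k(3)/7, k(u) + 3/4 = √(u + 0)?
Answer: 1034796/455273267 - 112*√3/455273267 ≈ 0.0022725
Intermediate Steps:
k(u) = -¾ + √u (k(u) = -¾ + √(u + 0) = -¾ + √u)
H = 111/28 + √3/21 (H = 4 + ((-¾ + √3)/7)/3 = 4 + ((-¾ + √3)*(⅐))/3 = 4 + (-3/28 + √3/7)/3 = 4 + (-1/28 + √3/21) = 111/28 + √3/21 ≈ 4.0468)
p(y) = -3 + y (p(y) = y - 3 = -3 + y)
1/(49 + (390 + p(H))) = 1/(49 + (390 + (-3 + (111/28 + √3/21)))) = 1/(49 + (390 + (27/28 + √3/21))) = 1/(49 + (10947/28 + √3/21)) = 1/(12319/28 + √3/21)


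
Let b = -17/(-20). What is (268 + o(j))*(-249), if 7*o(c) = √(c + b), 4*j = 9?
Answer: -66732 - 249*√310/70 ≈ -66795.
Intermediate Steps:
b = 17/20 (b = -17*(-1/20) = 17/20 ≈ 0.85000)
j = 9/4 (j = (¼)*9 = 9/4 ≈ 2.2500)
o(c) = √(17/20 + c)/7 (o(c) = √(c + 17/20)/7 = √(17/20 + c)/7)
(268 + o(j))*(-249) = (268 + √(85 + 100*(9/4))/70)*(-249) = (268 + √(85 + 225)/70)*(-249) = (268 + √310/70)*(-249) = -66732 - 249*√310/70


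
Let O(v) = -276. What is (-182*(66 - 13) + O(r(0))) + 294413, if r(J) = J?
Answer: 284491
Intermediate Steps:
(-182*(66 - 13) + O(r(0))) + 294413 = (-182*(66 - 13) - 276) + 294413 = (-182*53 - 276) + 294413 = (-9646 - 276) + 294413 = -9922 + 294413 = 284491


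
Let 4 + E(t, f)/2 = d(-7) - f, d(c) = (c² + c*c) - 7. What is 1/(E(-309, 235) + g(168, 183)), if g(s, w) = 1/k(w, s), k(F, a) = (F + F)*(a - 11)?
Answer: -57462/17008751 ≈ -0.0033784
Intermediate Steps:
k(F, a) = 2*F*(-11 + a) (k(F, a) = (2*F)*(-11 + a) = 2*F*(-11 + a))
d(c) = -7 + 2*c² (d(c) = (c² + c²) - 7 = 2*c² - 7 = -7 + 2*c²)
E(t, f) = 174 - 2*f (E(t, f) = -8 + 2*((-7 + 2*(-7)²) - f) = -8 + 2*((-7 + 2*49) - f) = -8 + 2*((-7 + 98) - f) = -8 + 2*(91 - f) = -8 + (182 - 2*f) = 174 - 2*f)
g(s, w) = 1/(2*w*(-11 + s))
1/(E(-309, 235) + g(168, 183)) = 1/((174 - 2*235) + (½)/(183*(-11 + 168))) = 1/((174 - 470) + (½)*(1/183)/157) = 1/(-296 + (½)*(1/183)*(1/157)) = 1/(-296 + 1/57462) = 1/(-17008751/57462) = -57462/17008751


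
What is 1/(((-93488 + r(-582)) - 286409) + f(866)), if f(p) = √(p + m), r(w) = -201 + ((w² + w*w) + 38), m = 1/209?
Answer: 62154092/18483880930701 - √37827955/18483880930701 ≈ 3.3623e-6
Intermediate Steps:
m = 1/209 ≈ 0.0047847
r(w) = -163 + 2*w² (r(w) = -201 + ((w² + w²) + 38) = -201 + (2*w² + 38) = -201 + (38 + 2*w²) = -163 + 2*w²)
f(p) = √(1/209 + p) (f(p) = √(p + 1/209) = √(1/209 + p))
1/(((-93488 + r(-582)) - 286409) + f(866)) = 1/(((-93488 + (-163 + 2*(-582)²)) - 286409) + √(209 + 43681*866)/209) = 1/(((-93488 + (-163 + 2*338724)) - 286409) + √(209 + 37827746)/209) = 1/(((-93488 + (-163 + 677448)) - 286409) + √37827955/209) = 1/(((-93488 + 677285) - 286409) + √37827955/209) = 1/((583797 - 286409) + √37827955/209) = 1/(297388 + √37827955/209)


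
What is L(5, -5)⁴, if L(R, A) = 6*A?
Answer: 810000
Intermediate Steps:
L(5, -5)⁴ = (6*(-5))⁴ = (-30)⁴ = 810000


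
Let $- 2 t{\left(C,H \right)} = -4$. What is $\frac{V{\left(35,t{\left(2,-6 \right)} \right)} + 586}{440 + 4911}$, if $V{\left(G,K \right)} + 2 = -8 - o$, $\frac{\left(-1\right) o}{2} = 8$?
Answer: $\frac{592}{5351} \approx 0.11063$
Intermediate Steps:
$o = -16$ ($o = \left(-2\right) 8 = -16$)
$t{\left(C,H \right)} = 2$ ($t{\left(C,H \right)} = \left(- \frac{1}{2}\right) \left(-4\right) = 2$)
$V{\left(G,K \right)} = 6$ ($V{\left(G,K \right)} = -2 - -8 = -2 + \left(-8 + 16\right) = -2 + 8 = 6$)
$\frac{V{\left(35,t{\left(2,-6 \right)} \right)} + 586}{440 + 4911} = \frac{6 + 586}{440 + 4911} = \frac{592}{5351}$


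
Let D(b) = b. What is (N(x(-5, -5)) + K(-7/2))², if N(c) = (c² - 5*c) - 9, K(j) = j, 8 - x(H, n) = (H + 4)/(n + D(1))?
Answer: 19881/256 ≈ 77.660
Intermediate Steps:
x(H, n) = 8 - (4 + H)/(1 + n) (x(H, n) = 8 - (H + 4)/(n + 1) = 8 - (4 + H)/(1 + n))
N(c) = -9 + c² - 5*c
(N(x(-5, -5)) + K(-7/2))² = ((-9 + ((4 - 1*(-5) + 8*(-5))/(1 - 5))² - 5*(4 - 1*(-5) + 8*(-5))/(1 - 5)) - 7/2)² = ((-9 + ((4 + 5 - 40)/(-4))² - 5*(4 + 5 - 40)/(-4)) - 7*½)² = ((-9 + (-¼*(-31))² - (-5)*(-31)/4) - 7/2)² = ((-9 + (31/4)² - 5*31/4) - 7/2)² = ((-9 + 961/16 - 155/4) - 7/2)² = (197/16 - 7/2)² = (141/16)² = 19881/256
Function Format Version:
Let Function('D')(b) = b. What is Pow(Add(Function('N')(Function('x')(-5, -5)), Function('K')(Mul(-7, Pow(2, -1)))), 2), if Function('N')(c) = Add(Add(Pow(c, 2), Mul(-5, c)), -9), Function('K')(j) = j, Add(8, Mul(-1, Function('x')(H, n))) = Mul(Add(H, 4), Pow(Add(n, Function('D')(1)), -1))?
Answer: Rational(19881, 256) ≈ 77.660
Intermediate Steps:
Function('x')(H, n) = Add(8, Mul(-1, Pow(Add(1, n), -1), Add(4, H))) (Function('x')(H, n) = Add(8, Mul(-1, Mul(Add(H, 4), Pow(Add(n, 1), -1)))) = Add(8, Mul(-1, Mul(Add(4, H), Pow(Add(1, n), -1)))) = Add(8, Mul(-1, Mul(Pow(Add(1, n), -1), Add(4, H)))) = Add(8, Mul(-1, Pow(Add(1, n), -1), Add(4, H))))
Function('N')(c) = Add(-9, Pow(c, 2), Mul(-5, c))
Pow(Add(Function('N')(Function('x')(-5, -5)), Function('K')(Mul(-7, Pow(2, -1)))), 2) = Pow(Add(Add(-9, Pow(Mul(Pow(Add(1, -5), -1), Add(4, Mul(-1, -5), Mul(8, -5))), 2), Mul(-5, Mul(Pow(Add(1, -5), -1), Add(4, Mul(-1, -5), Mul(8, -5))))), Mul(-7, Pow(2, -1))), 2) = Pow(Add(Add(-9, Pow(Mul(Pow(-4, -1), Add(4, 5, -40)), 2), Mul(-5, Mul(Pow(-4, -1), Add(4, 5, -40)))), Mul(-7, Rational(1, 2))), 2) = Pow(Add(Add(-9, Pow(Mul(Rational(-1, 4), -31), 2), Mul(-5, Mul(Rational(-1, 4), -31))), Rational(-7, 2)), 2) = Pow(Add(Add(-9, Pow(Rational(31, 4), 2), Mul(-5, Rational(31, 4))), Rational(-7, 2)), 2) = Pow(Add(Add(-9, Rational(961, 16), Rational(-155, 4)), Rational(-7, 2)), 2) = Pow(Add(Rational(197, 16), Rational(-7, 2)), 2) = Pow(Rational(141, 16), 2) = Rational(19881, 256)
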